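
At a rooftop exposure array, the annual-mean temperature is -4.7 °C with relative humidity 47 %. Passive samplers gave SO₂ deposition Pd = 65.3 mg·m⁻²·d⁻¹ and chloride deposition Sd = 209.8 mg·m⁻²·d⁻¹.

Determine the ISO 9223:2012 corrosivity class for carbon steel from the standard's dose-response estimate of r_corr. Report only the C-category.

C2

carbon steel: f(T) = +0.150·(T−10) [T≤10 °C] = -2.2050
  Pd branch = 1.77·Pd^0.52·e^(0.02·RH+f) = 4.389 μm/a
  Sd branch = 0.102·Sd^0.62·e^(0.033·RH+0.04·T) = 10.97 μm/a
  sum: 4.389 + 10.97 → r_corr = 15.36 μm/a
ISO 9223 Table 2 (carbon steel): 1.3 < 15.4 ≤ 25 μm/a ⇒ C2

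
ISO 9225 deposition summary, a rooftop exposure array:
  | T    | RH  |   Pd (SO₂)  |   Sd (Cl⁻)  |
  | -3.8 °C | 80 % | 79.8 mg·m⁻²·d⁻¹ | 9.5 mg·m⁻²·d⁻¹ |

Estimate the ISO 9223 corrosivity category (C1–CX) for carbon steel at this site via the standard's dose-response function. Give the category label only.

carbon steel: T≤10 °C ⇒ hinge +0.150·(-3.8−10) = -2.0700
  Pd branch = 1.77·Pd^0.52·e^(0.02·RH+f) = 10.79 μm/a
  Cl⁻ term: 0.102·9.5^0.62·exp(0.033·80+0.04·-3.8) = 4.958
  r_corr = 10.79 + 4.958 = 15.74 μm/a
15.7 μm/a falls in (1.3, 25] for carbon steel → category C2

C2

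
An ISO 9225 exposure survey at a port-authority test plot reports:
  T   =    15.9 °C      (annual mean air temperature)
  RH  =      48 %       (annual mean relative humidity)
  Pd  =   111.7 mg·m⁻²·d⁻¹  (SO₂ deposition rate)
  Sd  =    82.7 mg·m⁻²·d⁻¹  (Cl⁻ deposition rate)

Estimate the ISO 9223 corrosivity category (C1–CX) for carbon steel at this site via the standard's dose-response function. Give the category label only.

C4

carbon steel: f(T) = -0.054·(T−10) [T>10 °C] = -0.3186
  Pd branch = 1.77·Pd^0.52·e^(0.02·RH+f) = 39.04 μm/a
  Cl⁻ term: 0.102·82.7^0.62·exp(0.033·48+0.04·15.9) = 14.51
  sum: 39.04 + 14.51 → r_corr = 53.55 μm/a
ISO 9223 Table 2 (carbon steel): 50 < 53.5 ≤ 80 μm/a ⇒ C4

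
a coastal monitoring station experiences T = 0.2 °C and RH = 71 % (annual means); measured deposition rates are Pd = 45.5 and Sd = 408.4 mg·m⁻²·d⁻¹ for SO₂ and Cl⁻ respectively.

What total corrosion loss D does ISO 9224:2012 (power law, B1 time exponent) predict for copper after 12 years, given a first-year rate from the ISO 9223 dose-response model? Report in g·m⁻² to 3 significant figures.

D(12) = 44.7 g·m⁻²

copper: T≤10 °C ⇒ hinge +0.126·(0.2−10) = -1.2348
  SO₂ term: 0.0053·45.5^0.26·exp(0.059·71-1.2348) = 0.2744
  Cl⁻ term: 0.01025·408.4^0.27·exp(0.036·71+0.049·0.2) = 0.6761
  sum: 0.2744 + 0.6761 → r_corr = 0.9505 μm/a
Long-term exponent b (ISO 9224 Table 2, B1) = 0.667
  D(12) = 0.9505 × 12^0.667 = 0.9505 × 5.246 = 4.986 μm
  Mass loss = 4.986 μm × 8.96 g/cm³ = 44.68 g·m⁻²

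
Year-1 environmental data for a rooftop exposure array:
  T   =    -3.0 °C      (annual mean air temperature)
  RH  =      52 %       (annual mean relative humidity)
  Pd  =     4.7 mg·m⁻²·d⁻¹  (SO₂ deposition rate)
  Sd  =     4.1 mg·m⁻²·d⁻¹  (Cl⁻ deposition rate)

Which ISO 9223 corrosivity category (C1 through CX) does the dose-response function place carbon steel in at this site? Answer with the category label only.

C2

carbon steel: temperature factor f = +0.150·(-13.0) = -1.9500
  sulphur-dioxide contribution → 1.593 μm/a
  chloride contribution → 1.207 μm/a
  ⇒ r_corr(carbon steel) = 2.8 μm/a
ISO 9223 Table 2 (carbon steel): 1.3 < 2.8 ≤ 25 μm/a ⇒ C2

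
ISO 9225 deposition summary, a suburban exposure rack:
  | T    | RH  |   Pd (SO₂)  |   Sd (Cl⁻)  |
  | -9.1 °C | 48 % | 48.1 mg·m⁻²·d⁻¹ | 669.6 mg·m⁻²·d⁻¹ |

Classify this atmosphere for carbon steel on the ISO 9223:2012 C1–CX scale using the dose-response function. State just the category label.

C2

carbon steel: temperature factor f = +0.150·(-19.1) = -2.8650
  SO₂ term: 1.77·48.1^0.52·exp(0.02·48-2.8650) = 1.974
  Cl⁻ term: 0.102·669.6^0.62·exp(0.033·48+0.04·-9.1) = 19.52
  r_corr = 1.974 + 19.52 = 21.49 μm/a
ISO 9223 Table 2 (carbon steel): 1.3 < 21.5 ≤ 25 μm/a ⇒ C2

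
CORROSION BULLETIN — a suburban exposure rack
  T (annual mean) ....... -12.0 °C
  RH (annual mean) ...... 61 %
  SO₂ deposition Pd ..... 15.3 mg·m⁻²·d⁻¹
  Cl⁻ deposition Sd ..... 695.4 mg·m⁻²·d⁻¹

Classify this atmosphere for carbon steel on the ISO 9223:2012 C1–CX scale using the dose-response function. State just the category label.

carbon steel: f(T) = +0.150·(T−10) [T≤10 °C] = -3.3000
  Pd branch = 1.77·Pd^0.52·e^(0.02·RH+f) = 0.9134 μm/a
  Sd branch = 0.102·Sd^0.62·e^(0.033·RH+0.04·T) = 27.32 μm/a
  sum: 0.9134 + 27.32 → r_corr = 28.24 μm/a
ISO 9223 Table 2 (carbon steel): 25 < 28.2 ≤ 50 μm/a ⇒ C3

C3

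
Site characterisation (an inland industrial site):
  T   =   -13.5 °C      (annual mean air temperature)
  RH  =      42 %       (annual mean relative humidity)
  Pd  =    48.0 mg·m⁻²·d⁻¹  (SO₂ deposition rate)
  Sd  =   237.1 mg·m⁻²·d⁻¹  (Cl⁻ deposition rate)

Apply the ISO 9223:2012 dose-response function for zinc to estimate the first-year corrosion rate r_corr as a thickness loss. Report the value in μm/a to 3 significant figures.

r_corr = 0.376 μm/a

zinc: temperature factor f = +0.038·(-23.5) = -0.8930
  SO₂ term: 0.0129·48.0^0.44·exp(0.046·42-0.8930) = 0.2002
  Cl⁻ term: 0.0175·237.1^0.57·exp(0.008·42+0.085·-13.5) = 0.1755
  r_corr = 0.2002 + 0.1755 = 0.3758 μm/a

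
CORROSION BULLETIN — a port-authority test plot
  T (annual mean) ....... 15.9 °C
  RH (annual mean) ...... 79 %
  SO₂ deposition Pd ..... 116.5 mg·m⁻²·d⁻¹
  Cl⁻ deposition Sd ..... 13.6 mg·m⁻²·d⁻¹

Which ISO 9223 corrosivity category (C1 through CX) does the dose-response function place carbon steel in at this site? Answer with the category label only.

C5

carbon steel: f(T) = -0.054·(T−10) [T>10 °C] = -0.3186
  sulphur-dioxide contribution → 74.18 μm/a
  chloride contribution → 13.18 μm/a
  ⇒ r_corr(carbon steel) = 87.36 μm/a
ISO 9223 Table 2 (carbon steel): 80 < 87.4 ≤ 200 μm/a ⇒ C5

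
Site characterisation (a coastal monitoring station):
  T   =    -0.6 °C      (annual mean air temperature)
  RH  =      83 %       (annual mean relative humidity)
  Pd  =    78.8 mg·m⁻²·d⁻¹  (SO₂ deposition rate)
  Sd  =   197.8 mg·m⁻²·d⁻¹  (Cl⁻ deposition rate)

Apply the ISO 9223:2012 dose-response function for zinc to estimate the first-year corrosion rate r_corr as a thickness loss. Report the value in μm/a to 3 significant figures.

zinc: f(T) = +0.038·(T−10) [T≤10 °C] = -0.4028
  Pd branch = 0.0129·Pd^0.44·e^(0.046·RH+f) = 2.681 μm/a
  Sd branch = 0.0175·Sd^0.57·e^(0.008·RH+0.085·T) = 0.6578 μm/a
  sum: 2.681 + 0.6578 → r_corr = 3.339 μm/a

r_corr = 3.34 μm/a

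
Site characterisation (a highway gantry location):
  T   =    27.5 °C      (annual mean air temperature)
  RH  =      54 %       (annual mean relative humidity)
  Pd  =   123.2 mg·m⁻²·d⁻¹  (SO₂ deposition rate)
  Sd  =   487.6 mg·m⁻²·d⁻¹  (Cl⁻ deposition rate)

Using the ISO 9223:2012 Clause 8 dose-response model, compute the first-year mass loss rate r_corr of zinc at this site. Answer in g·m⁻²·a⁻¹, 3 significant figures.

r_corr = 70.5 g·m⁻²·a⁻¹

zinc: f(T) = -0.071·(T−10) [T>10 °C] = -1.2425
  SO₂ term: 0.0129·123.2^0.44·exp(0.046·54-1.2425) = 0.3712
  Cl⁻ term: 0.0175·487.6^0.57·exp(0.008·54+0.085·27.5) = 9.506
  sum: 0.3712 + 9.506 → r_corr = 9.878 μm/a
Convert to mass loss: 9.878 μm/a × 7.14 g/cm³ = 70.53 g·m⁻²·a⁻¹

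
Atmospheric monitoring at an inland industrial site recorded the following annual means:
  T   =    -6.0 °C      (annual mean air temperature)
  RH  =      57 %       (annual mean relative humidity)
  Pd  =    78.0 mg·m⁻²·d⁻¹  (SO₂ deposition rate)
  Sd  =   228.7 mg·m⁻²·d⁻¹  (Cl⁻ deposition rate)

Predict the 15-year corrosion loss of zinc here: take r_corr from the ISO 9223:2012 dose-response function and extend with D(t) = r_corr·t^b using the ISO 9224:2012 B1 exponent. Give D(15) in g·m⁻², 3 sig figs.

D(15) = 66.1 g·m⁻²

zinc: T≤10 °C ⇒ hinge +0.038·(-6.0−10) = -0.6080
  sulphur-dioxide contribution → 0.6573 μm/a
  chloride contribution → 0.3667 μm/a
  ⇒ r_corr(zinc) = 1.024 μm/a
Power-law: D(15) = r_corr · 15^0.813
  D(15) = 1.024 × 15^0.813 = 1.024 × 9.04 = 9.257 μm
  Mass loss = 9.257 μm × 7.14 g/cm³ = 66.1 g·m⁻²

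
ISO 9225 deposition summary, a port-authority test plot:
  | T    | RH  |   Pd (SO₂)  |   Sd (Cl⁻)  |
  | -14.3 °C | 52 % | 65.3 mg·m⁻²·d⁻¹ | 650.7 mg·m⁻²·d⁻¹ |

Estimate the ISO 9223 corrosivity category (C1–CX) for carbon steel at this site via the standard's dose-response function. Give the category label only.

carbon steel: temperature factor f = +0.150·(-24.3) = -3.6450
  Pd branch = 1.77·Pd^0.52·e^(0.02·RH+f) = 1.149 μm/a
  Cl⁻ term: 0.102·650.7^0.62·exp(0.033·52+0.04·-14.3) = 17.77
  r_corr = 1.149 + 17.77 = 18.92 μm/a
ISO 9223 Table 2 (carbon steel): 1.3 < 18.9 ≤ 25 μm/a ⇒ C2

C2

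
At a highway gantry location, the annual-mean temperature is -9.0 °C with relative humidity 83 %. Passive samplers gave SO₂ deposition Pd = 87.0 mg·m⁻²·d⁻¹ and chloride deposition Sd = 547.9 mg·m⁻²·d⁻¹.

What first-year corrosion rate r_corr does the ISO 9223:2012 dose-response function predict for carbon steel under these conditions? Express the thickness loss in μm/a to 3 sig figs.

carbon steel: temperature factor f = +0.150·(-19.0) = -2.8500
  SO₂ term: 1.77·87.0^0.52·exp(0.02·83-2.8500) = 5.492
  Sd branch = 0.102·Sd^0.62·e^(0.033·RH+0.04·T) = 54.93 μm/a
  r_corr = 5.492 + 54.93 = 60.42 μm/a

r_corr = 60.4 μm/a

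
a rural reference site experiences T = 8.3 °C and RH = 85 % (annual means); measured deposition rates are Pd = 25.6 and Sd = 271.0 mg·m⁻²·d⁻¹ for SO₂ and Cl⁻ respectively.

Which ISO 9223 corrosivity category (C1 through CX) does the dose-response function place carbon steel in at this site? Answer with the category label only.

C5

carbon steel: temperature factor f = +0.150·(-1.7) = -0.2550
  Pd branch = 1.77·Pd^0.52·e^(0.02·RH+f) = 40.53 μm/a
  Cl⁻ term: 0.102·271.0^0.62·exp(0.033·85+0.04·8.3) = 75.76
  r_corr = 40.53 + 75.76 = 116.3 μm/a
116 μm/a falls in (80, 200] for carbon steel → category C5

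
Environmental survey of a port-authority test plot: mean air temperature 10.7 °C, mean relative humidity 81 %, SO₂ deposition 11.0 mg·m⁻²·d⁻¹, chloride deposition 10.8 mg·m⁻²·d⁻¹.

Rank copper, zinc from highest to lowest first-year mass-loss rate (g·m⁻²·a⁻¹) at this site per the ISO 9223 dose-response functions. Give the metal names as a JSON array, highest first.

["copper", "zinc"]

copper: T>10 °C ⇒ hinge -0.080·(10.7−10) = -0.0560
  SO₂ term: 0.0053·11.0^0.26·exp(0.059·81-0.0560) = 1.112
  Cl⁻ term: 0.01025·10.8^0.27·exp(0.036·81+0.049·10.7) = 0.6079
  r_corr = 1.112 + 0.6079 = 1.72 μm/a
  mass loss = 1.72 μm/a × 8.96 g/cm³ = 15.41 g·m⁻²·a⁻¹
zinc: f(T) = -0.071·(T−10) [T>10 °C] = -0.0497
  Pd branch = 0.0129·Pd^0.44·e^(0.046·RH+f) = 1.464 μm/a
  Sd branch = 0.0175·Sd^0.57·e^(0.008·RH+0.085·T) = 0.3225 μm/a
  r_corr = 1.464 + 0.3225 = 1.786 μm/a
  mass loss = 1.786 μm/a × 7.14 g/cm³ = 12.75 g·m⁻²·a⁻¹
Ordering by g·m⁻²·a⁻¹: copper (15.4) > zinc (12.8)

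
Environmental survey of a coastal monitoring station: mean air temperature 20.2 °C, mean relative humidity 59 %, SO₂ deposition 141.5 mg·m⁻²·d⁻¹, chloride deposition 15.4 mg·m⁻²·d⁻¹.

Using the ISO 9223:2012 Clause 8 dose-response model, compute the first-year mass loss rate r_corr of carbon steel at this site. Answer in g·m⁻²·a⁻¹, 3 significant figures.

r_corr = 411 g·m⁻²·a⁻¹

carbon steel: temperature factor f = -0.054·(10.2) = -0.5508
  Pd branch = 1.77·Pd^0.52·e^(0.02·RH+f) = 43.61 μm/a
  Sd branch = 0.102·Sd^0.62·e^(0.033·RH+0.04·T) = 8.737 μm/a
  r_corr = 43.61 + 8.737 = 52.35 μm/a
Convert to mass loss: 52.35 μm/a × 7.85 g/cm³ = 411 g·m⁻²·a⁻¹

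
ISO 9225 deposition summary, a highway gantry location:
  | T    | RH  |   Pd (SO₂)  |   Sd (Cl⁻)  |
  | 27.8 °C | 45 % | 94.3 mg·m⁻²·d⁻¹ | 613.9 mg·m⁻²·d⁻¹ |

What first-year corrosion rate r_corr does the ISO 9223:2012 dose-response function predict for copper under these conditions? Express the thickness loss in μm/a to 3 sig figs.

copper: f(T) = -0.080·(T−10) [T>10 °C] = -1.4240
  sulphur-dioxide contribution → 0.05919 μm/a
  chloride contribution → 1.145 μm/a
  total first-year rate 1.204 μm/a

r_corr = 1.20 μm/a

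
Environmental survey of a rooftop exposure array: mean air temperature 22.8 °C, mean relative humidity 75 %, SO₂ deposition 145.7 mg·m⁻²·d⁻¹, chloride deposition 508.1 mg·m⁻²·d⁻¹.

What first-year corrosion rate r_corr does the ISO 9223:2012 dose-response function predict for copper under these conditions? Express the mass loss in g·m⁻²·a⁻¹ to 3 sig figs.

r_corr = 27.7 g·m⁻²·a⁻¹

copper: T>10 °C ⇒ hinge -0.080·(22.8−10) = -1.0240
  sulphur-dioxide contribution → 0.5805 μm/a
  chloride contribution → 2.507 μm/a
  total first-year rate 3.087 μm/a
Convert to mass loss: 3.087 μm/a × 8.96 g/cm³ = 27.66 g·m⁻²·a⁻¹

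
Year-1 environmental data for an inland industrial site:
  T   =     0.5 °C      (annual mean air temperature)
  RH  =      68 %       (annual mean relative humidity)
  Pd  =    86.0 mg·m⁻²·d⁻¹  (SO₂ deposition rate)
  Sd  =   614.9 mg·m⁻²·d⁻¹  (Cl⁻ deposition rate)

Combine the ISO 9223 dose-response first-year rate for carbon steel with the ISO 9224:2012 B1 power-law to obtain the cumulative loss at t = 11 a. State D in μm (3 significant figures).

carbon steel: temperature factor f = +0.150·(-9.5) = -1.4250
  Pd branch = 1.77·Pd^0.52·e^(0.02·RH+f) = 16.81 μm/a
  Sd branch = 0.102·Sd^0.62·e^(0.033·RH+0.04·T) = 52.59 μm/a
  sum: 16.81 + 52.59 → r_corr = 69.4 μm/a
Long-term exponent b (ISO 9224 Table 2, B1) = 0.523
  D(11) = 69.4 × 11^0.523 = 69.4 × 3.505 = 243.2 μm

D(11) = 243 μm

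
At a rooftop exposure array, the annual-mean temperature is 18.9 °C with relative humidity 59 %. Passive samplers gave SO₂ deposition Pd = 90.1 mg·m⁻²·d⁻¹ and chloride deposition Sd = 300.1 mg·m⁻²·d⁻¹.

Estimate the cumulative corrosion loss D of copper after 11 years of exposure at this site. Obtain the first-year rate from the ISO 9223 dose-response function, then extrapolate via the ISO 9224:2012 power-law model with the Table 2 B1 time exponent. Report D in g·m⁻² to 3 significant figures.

D(11) = 56.9 g·m⁻²

copper: T>10 °C ⇒ hinge -0.080·(18.9−10) = -0.7120
  sulphur-dioxide contribution → 0.2723 μm/a
  chloride contribution → 1.01 μm/a
  total first-year rate 1.282 μm/a
ISO 9224: D(t) = r_corr · t^b with b = 0.667 (copper, B1)
  D(11) = 1.282 × 11^0.667 = 1.282 × 4.95 = 6.346 μm
  Mass loss = 6.346 μm × 8.96 g/cm³ = 56.86 g·m⁻²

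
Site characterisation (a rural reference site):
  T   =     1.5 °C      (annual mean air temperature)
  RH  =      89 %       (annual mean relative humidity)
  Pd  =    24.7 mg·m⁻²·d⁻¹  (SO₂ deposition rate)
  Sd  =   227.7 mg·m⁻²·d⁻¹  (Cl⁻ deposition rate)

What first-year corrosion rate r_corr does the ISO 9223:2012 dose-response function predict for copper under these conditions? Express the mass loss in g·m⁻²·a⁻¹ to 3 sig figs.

copper: T≤10 °C ⇒ hinge +0.126·(1.5−10) = -1.0710
  Pd branch = 0.0053·Pd^0.26·e^(0.059·RH+f) = 0.7975 μm/a
  Cl⁻ term: 0.01025·227.7^0.27·exp(0.036·89+0.049·1.5) = 1.177
  sum: 0.7975 + 1.177 → r_corr = 1.974 μm/a
Convert to mass loss: 1.974 μm/a × 8.96 g/cm³ = 17.69 g·m⁻²·a⁻¹

r_corr = 17.7 g·m⁻²·a⁻¹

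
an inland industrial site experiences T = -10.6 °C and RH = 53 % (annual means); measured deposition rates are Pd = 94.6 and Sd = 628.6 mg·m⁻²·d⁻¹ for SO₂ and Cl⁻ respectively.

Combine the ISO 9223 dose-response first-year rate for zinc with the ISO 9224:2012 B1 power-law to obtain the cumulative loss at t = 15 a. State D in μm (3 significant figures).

D(15) = 8.38 μm

zinc: f(T) = +0.038·(T−10) [T≤10 °C] = -0.7828
  Pd branch = 0.0129·Pd^0.44·e^(0.046·RH+f) = 0.4998 μm/a
  Cl⁻ term: 0.0175·628.6^0.57·exp(0.008·53+0.085·-10.6) = 0.4275
  sum: 0.4998 + 0.4275 → r_corr = 0.9274 μm/a
Power-law: D(15) = r_corr · 15^0.813
  D(15) = 0.9274 × 15^0.813 = 0.9274 × 9.04 = 8.383 μm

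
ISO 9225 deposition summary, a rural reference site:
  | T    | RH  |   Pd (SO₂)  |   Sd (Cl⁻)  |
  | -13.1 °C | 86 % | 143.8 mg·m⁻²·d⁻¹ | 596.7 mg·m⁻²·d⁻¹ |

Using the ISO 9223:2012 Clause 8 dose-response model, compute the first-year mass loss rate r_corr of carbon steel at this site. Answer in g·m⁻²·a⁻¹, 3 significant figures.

carbon steel: T≤10 °C ⇒ hinge +0.150·(-13.1−10) = -3.4650
  sulphur-dioxide contribution → 4.094 μm/a
  chloride contribution → 54.27 μm/a
  ⇒ r_corr(carbon steel) = 58.36 μm/a
Convert to mass loss: 58.36 μm/a × 7.85 g/cm³ = 458.1 g·m⁻²·a⁻¹

r_corr = 458 g·m⁻²·a⁻¹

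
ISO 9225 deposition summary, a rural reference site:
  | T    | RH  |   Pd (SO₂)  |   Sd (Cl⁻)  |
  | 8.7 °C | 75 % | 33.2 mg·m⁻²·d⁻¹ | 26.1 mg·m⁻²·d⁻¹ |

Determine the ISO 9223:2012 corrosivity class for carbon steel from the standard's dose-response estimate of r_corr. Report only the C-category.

C4

carbon steel: temperature factor f = +0.150·(-1.3) = -0.1950
  Pd branch = 1.77·Pd^0.52·e^(0.02·RH+f) = 40.34 μm/a
  Cl⁻ term: 0.102·26.1^0.62·exp(0.033·75+0.04·8.7) = 12.97
  r_corr = 40.34 + 12.97 = 53.31 μm/a
53.3 μm/a falls in (50, 80] for carbon steel → category C4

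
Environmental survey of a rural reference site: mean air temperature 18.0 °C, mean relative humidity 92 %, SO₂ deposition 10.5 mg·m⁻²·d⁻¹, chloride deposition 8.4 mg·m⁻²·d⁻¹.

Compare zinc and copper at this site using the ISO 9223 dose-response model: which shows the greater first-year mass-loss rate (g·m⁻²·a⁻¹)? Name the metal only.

zinc: temperature factor f = -0.071·(8.0) = -0.5680
  SO₂ term: 0.0129·10.5^0.44·exp(0.046·92-0.5680) = 1.416
  Sd branch = 0.0175·Sd^0.57·e^(0.008·RH+0.085·T) = 0.5675 μm/a
  r_corr = 1.416 + 0.5675 = 1.984 μm/a
  mass loss = 1.984 μm/a × 7.14 g/cm³ = 14.16 g·m⁻²·a⁻¹
copper: temperature factor f = -0.080·(8.0) = -0.6400
  Pd branch = 0.0053·Pd^0.26·e^(0.059·RH+f) = 1.173 μm/a
  Cl⁻ term: 0.01025·8.4^0.27·exp(0.036·92+0.049·18.0) = 1.207
  sum: 1.173 + 1.207 → r_corr = 2.38 μm/a
  mass loss = 2.38 μm/a × 8.96 g/cm³ = 21.32 g·m⁻²·a⁻¹
Ordering by g·m⁻²·a⁻¹: copper (21.3) > zinc (14.2)

copper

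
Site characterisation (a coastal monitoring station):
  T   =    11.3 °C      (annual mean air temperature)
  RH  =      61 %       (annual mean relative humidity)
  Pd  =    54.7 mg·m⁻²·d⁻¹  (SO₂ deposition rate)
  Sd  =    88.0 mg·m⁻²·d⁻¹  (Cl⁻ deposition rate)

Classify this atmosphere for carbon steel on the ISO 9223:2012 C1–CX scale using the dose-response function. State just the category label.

C4

carbon steel: temperature factor f = -0.054·(1.3) = -0.0702
  SO₂ term: 1.77·54.7^0.52·exp(0.02·61-0.0702) = 44.78
  Cl⁻ term: 0.102·88.0^0.62·exp(0.033·61+0.04·11.3) = 19.26
  r_corr = 44.78 + 19.26 = 64.04 μm/a
ISO 9223 Table 2 (carbon steel): 50 < 64 ≤ 80 μm/a ⇒ C4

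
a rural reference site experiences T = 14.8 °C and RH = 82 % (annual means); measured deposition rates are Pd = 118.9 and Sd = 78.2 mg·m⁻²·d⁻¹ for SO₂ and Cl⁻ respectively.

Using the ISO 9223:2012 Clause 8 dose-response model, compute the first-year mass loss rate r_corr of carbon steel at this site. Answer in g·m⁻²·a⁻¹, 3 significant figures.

carbon steel: temperature factor f = -0.054·(4.8) = -0.2592
  Pd branch = 1.77·Pd^0.52·e^(0.02·RH+f) = 84.48 μm/a
  Cl⁻ term: 0.102·78.2^0.62·exp(0.033·82+0.04·14.8) = 41.18
  r_corr = 84.48 + 41.18 = 125.7 μm/a
Convert to mass loss: 125.7 μm/a × 7.85 g/cm³ = 986.4 g·m⁻²·a⁻¹

r_corr = 986 g·m⁻²·a⁻¹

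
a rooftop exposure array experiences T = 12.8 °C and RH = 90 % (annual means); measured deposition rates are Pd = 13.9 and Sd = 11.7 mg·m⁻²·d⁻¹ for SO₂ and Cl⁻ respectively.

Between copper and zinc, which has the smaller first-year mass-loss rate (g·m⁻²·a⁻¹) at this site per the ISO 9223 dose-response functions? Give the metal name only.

copper: f(T) = -0.080·(T−10) [T>10 °C] = -0.2240
  sulphur-dioxide contribution → 1.699 μm/a
  chloride contribution → 0.952 μm/a
  total first-year rate 2.651 μm/a
  mass loss = 2.651 μm/a × 8.96 g/cm³ = 23.76 g·m⁻²·a⁻¹
zinc: f(T) = -0.071·(T−10) [T>10 °C] = -0.1988
  sulphur-dioxide contribution → 2.114 μm/a
  chloride contribution → 0.4336 μm/a
  total first-year rate 2.548 μm/a
  mass loss = 2.548 μm/a × 7.14 g/cm³ = 18.19 g·m⁻²·a⁻¹
Ordering by g·m⁻²·a⁻¹: copper (23.8) > zinc (18.2)

zinc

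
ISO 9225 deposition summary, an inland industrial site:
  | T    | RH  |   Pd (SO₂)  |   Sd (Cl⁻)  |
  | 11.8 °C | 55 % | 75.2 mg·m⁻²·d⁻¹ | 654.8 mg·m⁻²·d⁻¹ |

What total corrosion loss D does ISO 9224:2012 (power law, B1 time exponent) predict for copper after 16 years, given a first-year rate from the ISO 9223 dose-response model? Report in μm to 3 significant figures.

copper: T>10 °C ⇒ hinge -0.080·(11.8−10) = -0.1440
  sulphur-dioxide contribution → 0.3621 μm/a
  chloride contribution → 0.7622 μm/a
  ⇒ r_corr(copper) = 1.124 μm/a
Power-law: D(16) = r_corr · 16^0.667
  D(16) = 1.124 × 16^0.667 = 1.124 × 6.355 = 7.146 μm

D(16) = 7.15 μm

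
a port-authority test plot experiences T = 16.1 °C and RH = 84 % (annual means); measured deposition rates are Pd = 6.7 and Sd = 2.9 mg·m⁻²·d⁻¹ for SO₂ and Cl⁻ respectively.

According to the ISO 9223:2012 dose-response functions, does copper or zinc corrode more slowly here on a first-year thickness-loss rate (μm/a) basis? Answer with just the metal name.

zinc

copper: f(T) = -0.080·(T−10) [T>10 °C] = -0.4880
  sulphur-dioxide contribution → 0.7577 μm/a
  chloride contribution → 0.6187 μm/a
  ⇒ r_corr(copper) = 1.376 μm/a
zinc: T>10 °C ⇒ hinge -0.071·(16.1−10) = -0.4331
  sulphur-dioxide contribution → 0.9206 μm/a
  chloride contribution → 0.247 μm/a
  ⇒ r_corr(zinc) = 1.168 μm/a
Ordering by μm/a: copper (1.38) > zinc (1.17)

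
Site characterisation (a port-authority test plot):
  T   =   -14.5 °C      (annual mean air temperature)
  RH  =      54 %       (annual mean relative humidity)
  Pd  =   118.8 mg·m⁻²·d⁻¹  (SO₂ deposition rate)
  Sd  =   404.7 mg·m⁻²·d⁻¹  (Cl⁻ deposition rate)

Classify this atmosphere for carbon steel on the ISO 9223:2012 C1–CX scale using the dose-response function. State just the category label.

C2

carbon steel: f(T) = +0.150·(T−10) [T≤10 °C] = -3.6750
  SO₂ term: 1.77·118.8^0.52·exp(0.02·54-3.6750) = 1.584
  Cl⁻ term: 0.102·404.7^0.62·exp(0.033·54+0.04·-14.5) = 14.03
  r_corr = 1.584 + 14.03 = 15.61 μm/a
15.6 μm/a falls in (1.3, 25] for carbon steel → category C2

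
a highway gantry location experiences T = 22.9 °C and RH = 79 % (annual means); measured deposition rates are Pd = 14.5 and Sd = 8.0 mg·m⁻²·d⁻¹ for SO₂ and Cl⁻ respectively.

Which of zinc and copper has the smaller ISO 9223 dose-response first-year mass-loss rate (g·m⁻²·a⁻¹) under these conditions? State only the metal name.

zinc: f(T) = -0.071·(T−10) [T>10 °C] = -0.9159
  SO₂ term: 0.0129·14.5^0.44·exp(0.046·79-0.9159) = 0.6339
  Cl⁻ term: 0.0175·8.0^0.57·exp(0.008·79+0.085·22.9) = 0.7544
  sum: 0.6339 + 0.7544 → r_corr = 1.388 μm/a
  mass loss = 1.388 μm/a × 7.14 g/cm³ = 9.913 g·m⁻²·a⁻¹
copper: f(T) = -0.080·(T−10) [T>10 °C] = -1.0320
  Pd branch = 0.0053·Pd^0.26·e^(0.059·RH+f) = 0.4002 μm/a
  Sd branch = 0.01025·Sd^0.27·e^(0.036·RH+0.049·T) = 0.9484 μm/a
  sum: 0.4002 + 0.9484 → r_corr = 1.349 μm/a
  mass loss = 1.349 μm/a × 8.96 g/cm³ = 12.08 g·m⁻²·a⁻¹
Ordering by g·m⁻²·a⁻¹: copper (12.1) > zinc (9.91)

zinc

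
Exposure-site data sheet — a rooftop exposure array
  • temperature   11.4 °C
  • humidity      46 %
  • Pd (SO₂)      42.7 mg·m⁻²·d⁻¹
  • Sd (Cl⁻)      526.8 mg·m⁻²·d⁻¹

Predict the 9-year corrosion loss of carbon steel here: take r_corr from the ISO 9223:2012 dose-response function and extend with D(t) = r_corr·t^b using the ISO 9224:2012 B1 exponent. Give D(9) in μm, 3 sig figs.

D(9) = 204 μm

carbon steel: temperature factor f = -0.054·(1.4) = -0.0756
  SO₂ term: 1.77·42.7^0.52·exp(0.02·46-0.0756) = 29.01
  Sd branch = 0.102·Sd^0.62·e^(0.033·RH+0.04·T) = 35.75 μm/a
  sum: 29.01 + 35.75 → r_corr = 64.76 μm/a
Long-term exponent b (ISO 9224 Table 2, B1) = 0.523
  D(9) = 64.76 × 9^0.523 = 64.76 × 3.156 = 204.4 μm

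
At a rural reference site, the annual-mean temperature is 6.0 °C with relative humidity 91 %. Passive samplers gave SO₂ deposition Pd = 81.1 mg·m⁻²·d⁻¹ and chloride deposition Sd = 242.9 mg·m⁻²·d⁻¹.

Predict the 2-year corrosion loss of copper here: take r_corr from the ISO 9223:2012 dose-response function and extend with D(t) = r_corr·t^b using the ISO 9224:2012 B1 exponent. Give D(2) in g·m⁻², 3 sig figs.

D(2) = 53.5 g·m⁻²

copper: temperature factor f = +0.126·(-4.0) = -0.5040
  sulphur-dioxide contribution → 2.155 μm/a
  chloride contribution → 1.604 μm/a
  ⇒ r_corr(copper) = 3.759 μm/a
Power-law: D(2) = r_corr · 2^0.667
  D(2) = 3.759 × 2^0.667 = 3.759 × 1.588 = 5.969 μm
  Mass loss = 5.969 μm × 8.96 g/cm³ = 53.48 g·m⁻²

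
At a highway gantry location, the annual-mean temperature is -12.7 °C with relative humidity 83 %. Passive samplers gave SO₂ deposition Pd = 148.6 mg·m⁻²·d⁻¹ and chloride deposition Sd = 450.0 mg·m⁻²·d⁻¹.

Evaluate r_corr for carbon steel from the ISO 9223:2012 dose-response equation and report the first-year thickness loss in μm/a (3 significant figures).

carbon steel: temperature factor f = +0.150·(-22.7) = -3.4050
  sulphur-dioxide contribution → 4.165 μm/a
  chloride contribution → 41.93 μm/a
  ⇒ r_corr(carbon steel) = 46.09 μm/a

r_corr = 46.1 μm/a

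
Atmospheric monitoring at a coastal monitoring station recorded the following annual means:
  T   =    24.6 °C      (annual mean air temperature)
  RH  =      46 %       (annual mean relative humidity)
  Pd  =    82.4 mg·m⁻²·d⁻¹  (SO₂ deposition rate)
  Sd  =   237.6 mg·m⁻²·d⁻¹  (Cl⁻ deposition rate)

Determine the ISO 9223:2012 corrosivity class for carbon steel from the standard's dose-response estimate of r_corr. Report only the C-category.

carbon steel: temperature factor f = -0.054·(14.6) = -0.7884
  SO₂ term: 1.77·82.4^0.52·exp(0.02·46-0.7884) = 20.02
  Cl⁻ term: 0.102·237.6^0.62·exp(0.033·46+0.04·24.6) = 37
  sum: 20.02 + 37 → r_corr = 57.02 μm/a
Category bounds: 50…80 μm/a bracket r_corr ⇒ C4

C4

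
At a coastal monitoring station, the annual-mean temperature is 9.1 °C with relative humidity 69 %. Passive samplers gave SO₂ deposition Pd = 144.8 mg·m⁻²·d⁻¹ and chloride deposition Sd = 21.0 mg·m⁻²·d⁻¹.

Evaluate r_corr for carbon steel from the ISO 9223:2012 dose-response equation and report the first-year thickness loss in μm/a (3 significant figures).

r_corr = 91.2 μm/a

carbon steel: T≤10 °C ⇒ hinge +0.150·(9.1−10) = -0.1350
  SO₂ term: 1.77·144.8^0.52·exp(0.02·69-0.1350) = 81.71
  Sd branch = 0.102·Sd^0.62·e^(0.033·RH+0.04·T) = 9.448 μm/a
  r_corr = 81.71 + 9.448 = 91.16 μm/a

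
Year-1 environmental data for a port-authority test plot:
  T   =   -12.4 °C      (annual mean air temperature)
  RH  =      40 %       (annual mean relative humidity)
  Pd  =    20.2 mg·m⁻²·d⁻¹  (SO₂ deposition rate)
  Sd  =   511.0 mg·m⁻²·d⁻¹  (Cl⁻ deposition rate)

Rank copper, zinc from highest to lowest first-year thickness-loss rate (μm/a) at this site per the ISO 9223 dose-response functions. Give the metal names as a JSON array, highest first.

copper: T≤10 °C ⇒ hinge +0.126·(-12.4−10) = -2.8224
  sulphur-dioxide contribution → 0.007292 μm/a
  chloride contribution → 0.1269 μm/a
  total first-year rate 0.1342 μm/a
zinc: f(T) = +0.038·(T−10) [T≤10 °C] = -0.8512
  sulphur-dioxide contribution → 0.1301 μm/a
  chloride contribution → 0.2938 μm/a
  total first-year rate 0.4239 μm/a
Ordering by μm/a: zinc (0.424) > copper (0.134)

["zinc", "copper"]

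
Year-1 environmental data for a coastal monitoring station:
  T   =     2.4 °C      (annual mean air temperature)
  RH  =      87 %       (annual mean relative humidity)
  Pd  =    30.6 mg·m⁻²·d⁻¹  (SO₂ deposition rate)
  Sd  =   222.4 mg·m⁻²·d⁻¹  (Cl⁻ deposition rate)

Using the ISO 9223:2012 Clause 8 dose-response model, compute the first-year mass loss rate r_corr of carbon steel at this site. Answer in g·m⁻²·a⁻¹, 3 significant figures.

carbon steel: T≤10 °C ⇒ hinge +0.150·(2.4−10) = -1.1400
  SO₂ term: 1.77·30.6^0.52·exp(0.02·87-1.1400) = 19.1
  Sd branch = 0.102·Sd^0.62·e^(0.033·RH+0.04·T) = 56.54 μm/a
  sum: 19.1 + 56.54 → r_corr = 75.65 μm/a
Convert to mass loss: 75.65 μm/a × 7.85 g/cm³ = 593.8 g·m⁻²·a⁻¹

r_corr = 594 g·m⁻²·a⁻¹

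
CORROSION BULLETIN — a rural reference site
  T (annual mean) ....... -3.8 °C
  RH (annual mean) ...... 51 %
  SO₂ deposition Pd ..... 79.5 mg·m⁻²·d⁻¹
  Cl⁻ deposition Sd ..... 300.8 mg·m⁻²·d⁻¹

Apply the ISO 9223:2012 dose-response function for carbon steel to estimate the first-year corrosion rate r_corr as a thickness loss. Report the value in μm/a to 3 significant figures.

r_corr = 22.2 μm/a

carbon steel: f(T) = +0.150·(T−10) [T≤10 °C] = -2.0700
  SO₂ term: 1.77·79.5^0.52·exp(0.02·51-2.0700) = 6.028
  Cl⁻ term: 0.102·300.8^0.62·exp(0.033·51+0.04·-3.8) = 16.22
  sum: 6.028 + 16.22 → r_corr = 22.25 μm/a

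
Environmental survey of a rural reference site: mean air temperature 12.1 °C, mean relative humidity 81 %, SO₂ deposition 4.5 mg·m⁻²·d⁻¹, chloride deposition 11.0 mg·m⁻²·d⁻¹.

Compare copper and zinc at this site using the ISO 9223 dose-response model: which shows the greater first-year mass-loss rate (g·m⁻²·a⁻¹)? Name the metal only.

copper: temperature factor f = -0.080·(2.1) = -0.1680
  sulphur-dioxide contribution → 0.7882 μm/a
  chloride contribution → 0.6543 μm/a
  total first-year rate 1.443 μm/a
  mass loss = 1.443 μm/a × 8.96 g/cm³ = 12.93 g·m⁻²·a⁻¹
zinc: f(T) = -0.071·(T−10) [T>10 °C] = -0.1491
  sulphur-dioxide contribution → 0.8942 μm/a
  chloride contribution → 0.3671 μm/a
  ⇒ r_corr(zinc) = 1.261 μm/a
  mass loss = 1.261 μm/a × 7.14 g/cm³ = 9.005 g·m⁻²·a⁻¹
Ordering by g·m⁻²·a⁻¹: copper (12.9) > zinc (9.01)

copper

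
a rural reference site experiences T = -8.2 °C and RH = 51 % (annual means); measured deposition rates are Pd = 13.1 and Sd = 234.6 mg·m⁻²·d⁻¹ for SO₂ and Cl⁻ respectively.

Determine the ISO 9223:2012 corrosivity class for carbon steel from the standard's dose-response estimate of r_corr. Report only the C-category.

C2

carbon steel: temperature factor f = +0.150·(-18.2) = -2.7300
  Pd branch = 1.77·Pd^0.52·e^(0.02·RH+f) = 1.22 μm/a
  Sd branch = 0.102·Sd^0.62·e^(0.033·RH+0.04·T) = 11.66 μm/a
  r_corr = 1.22 + 11.66 = 12.88 μm/a
ISO 9223 Table 2 (carbon steel): 1.3 < 12.9 ≤ 25 μm/a ⇒ C2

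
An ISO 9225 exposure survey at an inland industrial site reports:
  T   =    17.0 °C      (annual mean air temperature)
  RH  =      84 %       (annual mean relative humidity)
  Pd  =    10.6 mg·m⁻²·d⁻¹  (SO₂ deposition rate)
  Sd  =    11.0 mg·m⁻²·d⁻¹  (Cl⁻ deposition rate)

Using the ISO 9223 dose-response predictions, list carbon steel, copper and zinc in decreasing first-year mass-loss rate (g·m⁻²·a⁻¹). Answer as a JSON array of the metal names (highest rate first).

["carbon steel", "copper", "zinc"]

carbon steel: temperature factor f = -0.054·(7.0) = -0.3780
  SO₂ term: 1.77·10.6^0.52·exp(0.02·84-0.3780) = 22.21
  Sd branch = 0.102·Sd^0.62·e^(0.033·RH+0.04·T) = 14.24 μm/a
  sum: 22.21 + 14.24 → r_corr = 36.45 μm/a
  mass loss = 36.45 μm/a × 7.85 g/cm³ = 286.1 g·m⁻²·a⁻¹
copper: T>10 °C ⇒ hinge -0.080·(17.0−10) = -0.5600
  Pd branch = 0.0053·Pd^0.26·e^(0.059·RH+f) = 0.7944 μm/a
  Sd branch = 0.01025·Sd^0.27·e^(0.036·RH+0.049·T) = 0.9268 μm/a
  sum: 0.7944 + 0.9268 → r_corr = 1.721 μm/a
  mass loss = 1.721 μm/a × 8.96 g/cm³ = 15.42 g·m⁻²·a⁻¹
zinc: temperature factor f = -0.071·(7.0) = -0.4970
  Pd branch = 0.0129·Pd^0.44·e^(0.046·RH+f) = 1.057 μm/a
  Sd branch = 0.0175·Sd^0.57·e^(0.008·RH+0.085·T) = 0.5702 μm/a
  sum: 1.057 + 0.5702 → r_corr = 1.627 μm/a
  mass loss = 1.627 μm/a × 7.14 g/cm³ = 11.62 g·m⁻²·a⁻¹
Ordering by g·m⁻²·a⁻¹: carbon steel (286) > copper (15.4) > zinc (11.6)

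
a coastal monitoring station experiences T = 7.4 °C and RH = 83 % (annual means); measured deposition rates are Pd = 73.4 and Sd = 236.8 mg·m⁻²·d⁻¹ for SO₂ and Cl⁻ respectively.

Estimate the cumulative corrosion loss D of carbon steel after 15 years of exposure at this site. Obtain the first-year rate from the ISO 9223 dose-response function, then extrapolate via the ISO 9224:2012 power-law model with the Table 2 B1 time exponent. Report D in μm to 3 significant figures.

carbon steel: temperature factor f = +0.150·(-2.6) = -0.3900
  Pd branch = 1.77·Pd^0.52·e^(0.02·RH+f) = 58.84 μm/a
  Sd branch = 0.102·Sd^0.62·e^(0.033·RH+0.04·T) = 62.92 μm/a
  sum: 58.84 + 62.92 → r_corr = 121.8 μm/a
Long-term exponent b (ISO 9224 Table 2, B1) = 0.523
  D(15) = 121.8 × 15^0.523 = 121.8 × 4.122 = 501.9 μm

D(15) = 502 μm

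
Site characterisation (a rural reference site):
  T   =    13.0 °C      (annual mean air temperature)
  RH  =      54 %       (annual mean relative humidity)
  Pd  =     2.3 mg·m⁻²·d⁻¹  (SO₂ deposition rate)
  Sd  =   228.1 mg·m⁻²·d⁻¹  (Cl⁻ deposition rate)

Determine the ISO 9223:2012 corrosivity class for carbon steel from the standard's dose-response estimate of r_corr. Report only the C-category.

carbon steel: f(T) = -0.054·(T−10) [T>10 °C] = -0.1620
  SO₂ term: 1.77·2.3^0.52·exp(0.02·54-0.1620) = 6.835
  Sd branch = 0.102·Sd^0.62·e^(0.033·RH+0.04·T) = 29.54 μm/a
  r_corr = 6.835 + 29.54 = 36.37 μm/a
Category bounds: 25…50 μm/a bracket r_corr ⇒ C3

C3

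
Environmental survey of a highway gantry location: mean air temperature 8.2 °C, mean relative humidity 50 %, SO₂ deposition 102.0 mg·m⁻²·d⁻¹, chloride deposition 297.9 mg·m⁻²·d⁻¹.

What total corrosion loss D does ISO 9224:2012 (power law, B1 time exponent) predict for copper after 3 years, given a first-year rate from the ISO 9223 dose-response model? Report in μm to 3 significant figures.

copper: f(T) = +0.126·(T−10) [T≤10 °C] = -0.2268
  sulphur-dioxide contribution → 0.2686 μm/a
  chloride contribution → 0.4315 μm/a
  ⇒ r_corr(copper) = 0.7001 μm/a
ISO 9224: D(t) = r_corr · t^b with b = 0.667 (copper, B1)
  D(3) = 0.7001 × 3^0.667 = 0.7001 × 2.081 = 1.457 μm

D(3) = 1.46 μm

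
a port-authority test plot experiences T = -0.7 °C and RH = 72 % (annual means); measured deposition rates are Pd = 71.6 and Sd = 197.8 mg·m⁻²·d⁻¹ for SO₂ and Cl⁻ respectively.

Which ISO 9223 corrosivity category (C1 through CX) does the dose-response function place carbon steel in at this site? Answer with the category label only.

carbon steel: temperature factor f = +0.150·(-10.7) = -1.6050
  SO₂ term: 1.77·71.6^0.52·exp(0.02·72-1.6050) = 13.83
  Cl⁻ term: 0.102·197.8^0.62·exp(0.033·72+0.04·-0.7) = 28.31
  sum: 13.83 + 28.31 → r_corr = 42.14 μm/a
Category bounds: 25…50 μm/a bracket r_corr ⇒ C3

C3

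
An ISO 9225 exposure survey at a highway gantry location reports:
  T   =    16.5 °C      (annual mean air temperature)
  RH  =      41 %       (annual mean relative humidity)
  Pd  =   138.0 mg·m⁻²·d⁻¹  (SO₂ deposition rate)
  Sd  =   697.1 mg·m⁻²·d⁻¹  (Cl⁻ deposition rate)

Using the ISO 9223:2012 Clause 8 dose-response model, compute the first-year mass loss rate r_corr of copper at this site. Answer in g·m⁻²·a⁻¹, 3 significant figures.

r_corr = 6.42 g·m⁻²·a⁻¹

copper: temperature factor f = -0.080·(6.5) = -0.5200
  Pd branch = 0.0053·Pd^0.26·e^(0.059·RH+f) = 0.1275 μm/a
  Sd branch = 0.01025·Sd^0.27·e^(0.036·RH+0.049·T) = 0.5896 μm/a
  r_corr = 0.1275 + 0.5896 = 0.7171 μm/a
Convert to mass loss: 0.7171 μm/a × 8.96 g/cm³ = 6.425 g·m⁻²·a⁻¹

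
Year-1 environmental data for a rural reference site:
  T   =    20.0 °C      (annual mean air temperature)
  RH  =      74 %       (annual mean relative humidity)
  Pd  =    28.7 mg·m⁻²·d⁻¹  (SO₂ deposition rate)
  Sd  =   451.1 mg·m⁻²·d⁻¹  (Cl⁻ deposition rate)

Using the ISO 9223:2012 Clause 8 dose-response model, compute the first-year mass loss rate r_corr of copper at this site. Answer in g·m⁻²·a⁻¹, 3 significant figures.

copper: temperature factor f = -0.080·(10.0) = -0.8000
  sulphur-dioxide contribution → 0.4488 μm/a
  chloride contribution → 2.041 μm/a
  total first-year rate 2.49 μm/a
Convert to mass loss: 2.49 μm/a × 8.96 g/cm³ = 22.31 g·m⁻²·a⁻¹

r_corr = 22.3 g·m⁻²·a⁻¹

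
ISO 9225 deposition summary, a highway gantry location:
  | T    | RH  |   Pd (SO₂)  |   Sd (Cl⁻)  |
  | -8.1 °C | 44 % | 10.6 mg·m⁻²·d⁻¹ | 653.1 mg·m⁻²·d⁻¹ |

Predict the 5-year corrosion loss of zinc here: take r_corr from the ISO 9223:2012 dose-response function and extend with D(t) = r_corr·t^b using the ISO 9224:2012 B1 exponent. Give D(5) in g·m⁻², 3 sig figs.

zinc: T≤10 °C ⇒ hinge +0.038·(-8.1−10) = -0.6878
  Pd branch = 0.0129·Pd^0.44·e^(0.046·RH+f) = 0.1387 μm/a
  Cl⁻ term: 0.0175·653.1^0.57·exp(0.008·44+0.085·-8.1) = 0.5028
  sum: 0.1387 + 0.5028 → r_corr = 0.6415 μm/a
Power-law: D(5) = r_corr · 5^0.813
  D(5) = 0.6415 × 5^0.813 = 0.6415 × 3.701 = 2.374 μm
  Mass loss = 2.374 μm × 7.14 g/cm³ = 16.95 g·m⁻²

D(5) = 17.0 g·m⁻²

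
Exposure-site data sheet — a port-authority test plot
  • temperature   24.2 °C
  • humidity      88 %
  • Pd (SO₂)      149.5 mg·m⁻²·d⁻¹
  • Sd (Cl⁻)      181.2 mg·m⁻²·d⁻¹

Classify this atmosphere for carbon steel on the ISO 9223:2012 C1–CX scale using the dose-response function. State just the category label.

C5

carbon steel: temperature factor f = -0.054·(14.2) = -0.7668
  SO₂ term: 1.77·149.5^0.52·exp(0.02·88-0.7668) = 64.58
  Cl⁻ term: 0.102·181.2^0.62·exp(0.033·88+0.04·24.2) = 123.1
  r_corr = 64.58 + 123.1 = 187.7 μm/a
188 μm/a falls in (80, 200] for carbon steel → category C5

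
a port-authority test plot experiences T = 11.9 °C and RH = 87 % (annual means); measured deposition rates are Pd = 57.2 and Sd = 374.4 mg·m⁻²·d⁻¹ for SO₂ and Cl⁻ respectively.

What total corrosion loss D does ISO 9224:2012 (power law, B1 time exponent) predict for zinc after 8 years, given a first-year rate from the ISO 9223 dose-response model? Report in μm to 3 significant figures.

D(8) = 35.2 μm

zinc: temperature factor f = -0.071·(1.9) = -0.1349
  Pd branch = 0.0129·Pd^0.44·e^(0.046·RH+f) = 3.659 μm/a
  Cl⁻ term: 0.0175·374.4^0.57·exp(0.008·87+0.085·11.9) = 2.827
  sum: 3.659 + 2.827 → r_corr = 6.486 μm/a
Long-term exponent b (ISO 9224 Table 2, B1) = 0.813
  D(8) = 6.486 × 8^0.813 = 6.486 × 5.423 = 35.17 μm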